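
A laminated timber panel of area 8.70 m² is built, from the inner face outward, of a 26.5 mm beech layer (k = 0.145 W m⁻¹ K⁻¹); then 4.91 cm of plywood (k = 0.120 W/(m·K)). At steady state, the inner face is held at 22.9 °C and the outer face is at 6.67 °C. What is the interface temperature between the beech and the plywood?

T = 17.9 °C

Treat each layer as a resistance in series:
  R_beech = L/(kA) = 0.0265/(0.145·8.70) = 0.02101 K/W
  R_plywood = L/(kA) = 0.0491/(0.120·8.70) = 0.04703 K/W
ΣR = 0.02101 + 0.04703 = 0.06804 K/W
Q = ΔT/ΣR = (22.9 °C − 6.67 °C)/0.06804 = 238.5 W
From the inner boundary to the beech/plywood interface, ΣR_partial = 0.02101 K/W.
T_interface = T_in − Q·ΣR_partial = 22.9 °C − (238.5)(0.02101) = 17.9 °C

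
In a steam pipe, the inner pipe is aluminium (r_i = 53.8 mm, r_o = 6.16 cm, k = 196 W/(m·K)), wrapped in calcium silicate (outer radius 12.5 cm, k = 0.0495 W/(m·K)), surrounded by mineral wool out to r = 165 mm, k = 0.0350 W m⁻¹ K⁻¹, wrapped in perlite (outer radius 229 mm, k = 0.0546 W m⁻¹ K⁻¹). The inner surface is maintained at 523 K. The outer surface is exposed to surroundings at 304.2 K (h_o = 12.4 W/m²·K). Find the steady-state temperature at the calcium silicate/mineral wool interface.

Treat each layer as a resistance in series:
  R'_aluminium = ln(0.0616/0.0538)/(2πk) = 0.1354/(2π·196) = 1.099×10^-4 m·K/W
  R'_calcium silicate = ln(0.125/0.0616)/(2πk) = 0.7077/(2π·0.0495) = 2.275 m·K/W
  R'_mineral wool = ln(0.165/0.125)/(2πk) = 0.2776/(2π·0.0350) = 1.262 m·K/W
  R'_perlite = ln(0.229/0.165)/(2πk) = 0.3278/(2π·0.0546) = 0.9554 m·K/W
  R'_conv,out = 1/(2πr h) = 1/(2π·0.229·12.4) = 0.05605 m·K/W
ΣR = 1.099×10^-4 + 2.275 + 1.262 + 0.9554 + 0.05605 = 4.549 m·K/W
Q' = ΔT/ΣR = (523 K − 304.2 K)/4.549 = 48.10 W/m
From the inner boundary to the calcium silicate/mineral wool interface, ΣR_partial = 2.275 m·K/W.
T_interface = T_in − Q'·ΣR_partial = 523 K − (48.10)(2.275) = 414 K

T = 414 K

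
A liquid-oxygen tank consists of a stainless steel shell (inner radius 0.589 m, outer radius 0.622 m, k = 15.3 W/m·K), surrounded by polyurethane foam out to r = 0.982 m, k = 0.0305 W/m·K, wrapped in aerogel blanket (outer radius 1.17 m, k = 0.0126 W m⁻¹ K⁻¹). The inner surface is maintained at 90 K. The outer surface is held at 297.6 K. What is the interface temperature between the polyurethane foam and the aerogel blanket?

T = 214.2 K

Series thermal resistances, inner to outer:
  R_stainless steel = (1/0.589 − 1/0.622)/(4πk) = 0.09008/(4π·15.3) = 4.685×10^-4 K/W
  R_polyurethane foam = (1/0.622 − 1/0.982)/(4πk) = 0.5894/(4π·0.0305) = 1.538 K/W
  R_aerogel blanket = (1/0.982 − 1/1.17)/(4πk) = 0.1636/(4π·0.0126) = 1.033 K/W
ΣR = 4.685×10^-4 + 1.538 + 1.033 = 2.571 K/W
Q = ΔT/ΣR = (90 K − 297.6 K)/2.571 = -80.75 W
From the inner boundary to the polyurethane foam/aerogel blanket interface, ΣR_partial = 1.538 K/W.
T_interface = T_in − Q·ΣR_partial = 90 K − (-80.75)(1.538) = 214.2 K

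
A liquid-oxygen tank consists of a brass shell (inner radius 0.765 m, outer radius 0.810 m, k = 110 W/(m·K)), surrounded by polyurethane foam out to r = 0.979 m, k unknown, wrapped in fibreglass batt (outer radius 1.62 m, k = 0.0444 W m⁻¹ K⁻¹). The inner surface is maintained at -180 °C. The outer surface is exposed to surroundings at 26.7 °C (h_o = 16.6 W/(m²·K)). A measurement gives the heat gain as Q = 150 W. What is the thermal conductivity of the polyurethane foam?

k = 0.0260 W/m·K

ΣR = ΔT/Q = |-180 − 26.7|/150 = 1.378 K/W
Known resistances:
  R_brass = (1/0.765 − 1/0.810)/(4πk) = 0.07262/(4π·110) = 5.254×10^-5 K/W
  R_fibreglass batt = (1/0.979 − 1/1.62)/(4πk) = 0.4042/(4π·0.0444) = 0.7244 K/W
  R_conv,out = 1/(4πr²h) = 1/(4π·1.62²·16.6) = 0.001827 K/W
R_polyurethane foam = ΣR − ΣR_known = 1.378 − 0.7263 = 0.6517 K/W
(1/r₁−1/r₂)/(4πk) = 0.6517 ⇒ k = 0.2131/(4π·0.6517) = 0.0260 W/m·K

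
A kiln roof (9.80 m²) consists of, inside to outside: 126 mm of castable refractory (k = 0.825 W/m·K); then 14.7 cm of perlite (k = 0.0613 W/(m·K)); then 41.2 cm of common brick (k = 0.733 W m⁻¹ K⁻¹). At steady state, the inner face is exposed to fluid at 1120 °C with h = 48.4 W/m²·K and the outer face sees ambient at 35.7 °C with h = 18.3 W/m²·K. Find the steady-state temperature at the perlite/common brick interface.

Resistance network (inner→outer):
  R_conv,in = 1/(hA) = 1/(48.4·9.80) = 0.002108 K/W
  R_castable refractory = L/(kA) = 0.126/(0.825·9.80) = 0.01558 K/W
  R_perlite = L/(kA) = 0.147/(0.0613·9.80) = 0.2447 K/W
  R_common brick = L/(kA) = 0.412/(0.733·9.80) = 0.05735 K/W
  R_conv,out = 1/(hA) = 1/(18.3·9.80) = 0.005576 K/W
ΣR = 0.002108 + 0.01558 + 0.2447 + 0.05735 + 0.005576 = 0.3253 K/W
Q = ΔT/ΣR = (1120 °C − 35.7 °C)/0.3253 = 3333 W
From the inner boundary to the perlite/common brick interface, ΣR_partial = 0.2624 K/W.
T_interface = T_in − Q·ΣR_partial = 1120 °C − (3333)(0.2624) = 245 °C

T = 245 °C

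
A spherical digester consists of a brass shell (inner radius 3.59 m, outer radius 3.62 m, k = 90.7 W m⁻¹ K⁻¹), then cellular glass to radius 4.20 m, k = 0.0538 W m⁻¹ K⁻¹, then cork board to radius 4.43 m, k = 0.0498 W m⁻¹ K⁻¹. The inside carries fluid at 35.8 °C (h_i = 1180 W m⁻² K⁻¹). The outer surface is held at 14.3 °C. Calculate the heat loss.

Q = 282 W

Resistance network (inner→outer):
  R_conv,in = 1/(4πr²h) = 1/(4π·3.59²·1180) = 5.233×10^-6 K/W
  R_brass = (1/3.59 − 1/3.62)/(4πk) = 0.002308/(4π·90.7) = 2.025×10^-6 K/W
  R_cellular glass = (1/3.62 − 1/4.20)/(4πk) = 0.03815/(4π·0.0538) = 0.05643 K/W
  R_cork board = (1/4.20 − 1/4.43)/(4πk) = 0.01236/(4π·0.0498) = 0.01975 K/W
ΣR = 5.233×10^-6 + 2.025×10^-6 + 0.05643 + 0.01975 = 0.07619 K/W
Q = ΔT/ΣR = (35.8 °C − 14.3 °C)/0.07619 = 282 W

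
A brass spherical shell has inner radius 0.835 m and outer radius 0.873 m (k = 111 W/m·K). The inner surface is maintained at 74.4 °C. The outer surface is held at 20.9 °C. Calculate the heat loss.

Q = 1.43×10^6 W

Q = 4πk·ΔT/(1/r₁ − 1/r₂) = 4π × 111 × 53.5 / (1/0.835 − 1/0.873) = 1.43×10^6 W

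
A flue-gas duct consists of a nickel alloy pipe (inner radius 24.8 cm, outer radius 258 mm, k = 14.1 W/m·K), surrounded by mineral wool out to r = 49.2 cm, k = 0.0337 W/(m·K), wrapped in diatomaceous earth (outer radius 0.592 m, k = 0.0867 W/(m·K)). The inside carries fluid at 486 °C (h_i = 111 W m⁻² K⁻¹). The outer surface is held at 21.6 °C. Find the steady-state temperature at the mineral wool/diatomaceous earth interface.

Resistance network (inner→outer):
  R'_conv,in = 1/(2πr h) = 1/(2π·0.248·111) = 0.005782 m·K/W
  R'_nickel alloy = ln(0.258/0.248)/(2πk) = 0.03953/(2π·14.1) = 4.462×10^-4 m·K/W
  R'_mineral wool = ln(0.492/0.258)/(2πk) = 0.6455/(2π·0.0337) = 3.049 m·K/W
  R'_diatomaceous earth = ln(0.592/0.492)/(2πk) = 0.1850/(2π·0.0867) = 0.3397 m·K/W
ΣR = 0.005782 + 4.462×10^-4 + 3.049 + 0.3397 = 3.395 m·K/W
Q' = ΔT/ΣR = (486 °C − 21.6 °C)/3.395 = 136.8 W/m
From the inner boundary to the mineral wool/diatomaceous earth interface, ΣR_partial = 3.055 m·K/W.
T_interface = T_in − Q'·ΣR_partial = 486 °C − (136.8)(3.055) = 68.1 °C

T = 68.1 °C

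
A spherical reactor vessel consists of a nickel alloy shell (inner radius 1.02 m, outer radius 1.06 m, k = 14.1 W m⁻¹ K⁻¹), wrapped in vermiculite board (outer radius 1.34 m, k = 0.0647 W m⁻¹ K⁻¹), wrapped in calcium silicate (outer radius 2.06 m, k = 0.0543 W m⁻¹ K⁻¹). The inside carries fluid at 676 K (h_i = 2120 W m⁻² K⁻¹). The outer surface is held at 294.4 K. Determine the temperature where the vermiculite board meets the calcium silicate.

T = 528 K

Treat each layer as a resistance in series:
  R_conv,in = 1/(4πr²h) = 1/(4π·1.02²·2120) = 3.608×10^-5 K/W
  R_nickel alloy = (1/1.02 − 1/1.06)/(4πk) = 0.03700/(4π·14.1) = 2.088×10^-4 K/W
  R_vermiculite board = (1/1.06 − 1/1.34)/(4πk) = 0.1971/(4π·0.0647) = 0.2425 K/W
  R_calcium silicate = (1/1.34 − 1/2.06)/(4πk) = 0.2608/(4π·0.0543) = 0.3823 K/W
ΣR = 3.608×10^-5 + 2.088×10^-4 + 0.2425 + 0.3823 = 0.6250 K/W
Q = ΔT/ΣR = (676 K − 294.4 K)/0.6250 = 610.6 W
From the inner boundary to the vermiculite board/calcium silicate interface, ΣR_partial = 0.2427 K/W.
T_interface = T_in − Q·ΣR_partial = 676 K − (610.6)(0.2427) = 528 K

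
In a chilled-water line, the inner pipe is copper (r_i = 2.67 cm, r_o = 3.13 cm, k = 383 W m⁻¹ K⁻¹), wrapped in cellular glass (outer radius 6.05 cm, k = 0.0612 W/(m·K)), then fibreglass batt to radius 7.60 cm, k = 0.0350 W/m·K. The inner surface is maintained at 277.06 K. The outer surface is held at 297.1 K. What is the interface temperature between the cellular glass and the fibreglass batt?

T = 289.5 K

Treat each layer as a resistance in series:
  R'_copper = ln(0.0313/0.0267)/(2πk) = 0.1590/(2π·383) = 6.605×10^-5 m·K/W
  R'_cellular glass = ln(0.0605/0.0313)/(2πk) = 0.6590/(2π·0.0612) = 1.714 m·K/W
  R'_fibreglass batt = ln(0.0760/0.0605)/(2πk) = 0.2281/(2π·0.0350) = 1.037 m·K/W
ΣR = 6.605×10^-5 + 1.714 + 1.037 = 2.751 m·K/W
Q' = ΔT/ΣR = (277.06 K − 297.1 K)/2.751 = -7.285 W/m
From the inner boundary to the cellular glass/fibreglass batt interface, ΣR_partial = 1.714 m·K/W.
T_interface = T_in − Q'·ΣR_partial = 277.06 K − (-7.285)(1.714) = 289.5 K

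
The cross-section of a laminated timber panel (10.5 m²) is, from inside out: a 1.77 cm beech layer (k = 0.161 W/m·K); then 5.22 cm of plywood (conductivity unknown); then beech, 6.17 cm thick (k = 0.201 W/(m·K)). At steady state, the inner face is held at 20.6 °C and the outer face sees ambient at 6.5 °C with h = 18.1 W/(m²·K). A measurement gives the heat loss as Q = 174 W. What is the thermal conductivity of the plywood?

ΣR = ΔT/Q = |20.6 − 6.5|/174 = 0.08103 K/W
Known resistances:
  R_beech = L/(kA) = 0.0177/(0.161·10.5) = 0.01047 K/W
  R_beech = L/(kA) = 0.0617/(0.201·10.5) = 0.02923 K/W
  R_conv,out = 1/(hA) = 1/(18.1·10.5) = 0.005262 K/W
R_plywood = ΣR − ΣR_known = 0.08103 − 0.04496 = 0.03607 K/W
L/(kA) = 0.03607 ⇒ k = 0.0522/(0.03607·10.5) = 0.138 W/m·K

k = 0.138 W/m·K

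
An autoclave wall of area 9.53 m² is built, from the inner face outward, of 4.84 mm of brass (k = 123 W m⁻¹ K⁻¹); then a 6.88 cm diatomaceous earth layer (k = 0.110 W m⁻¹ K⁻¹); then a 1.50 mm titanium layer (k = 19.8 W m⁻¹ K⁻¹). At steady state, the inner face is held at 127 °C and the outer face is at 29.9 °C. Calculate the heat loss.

Q = 1480 W

Resistance network (inner→outer):
  R_brass = L/(kA) = 0.00484/(123·9.53) = 4.129×10^-6 K/W
  R_diatomaceous earth = L/(kA) = 0.0688/(0.110·9.53) = 0.06563 K/W
  R_titanium = L/(kA) = 0.00150/(19.8·9.53) = 7.949×10^-6 K/W
ΣR = 4.129×10^-6 + 0.06563 + 7.949×10^-6 = 0.06564 K/W
Q = ΔT/ΣR = (127 °C − 29.9 °C)/0.06564 = 1480 W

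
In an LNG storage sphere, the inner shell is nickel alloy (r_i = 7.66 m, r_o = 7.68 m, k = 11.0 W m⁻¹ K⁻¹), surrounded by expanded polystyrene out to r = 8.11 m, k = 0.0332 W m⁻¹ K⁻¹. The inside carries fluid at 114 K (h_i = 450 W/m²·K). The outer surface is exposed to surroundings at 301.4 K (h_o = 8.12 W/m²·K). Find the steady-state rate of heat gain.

Resistance network (inner→outer):
  R_conv,in = 1/(4πr²h) = 1/(4π·7.66²·450) = 3.014×10^-6 K/W
  R_nickel alloy = (1/7.66 − 1/7.68)/(4πk) = 3.400×10^-4/(4π·11.0) = 2.459×10^-6 K/W
  R_expanded polystyrene = (1/7.68 − 1/8.11)/(4πk) = 0.006904/(4π·0.0332) = 0.01655 K/W
  R_conv,out = 1/(4πr²h) = 1/(4π·8.11²·8.12) = 1.490×10^-4 K/W
ΣR = 3.014×10^-6 + 2.459×10^-6 + 0.01655 + 1.490×10^-4 = 0.01670 K/W
Q = ΔT/ΣR = (114 K − 301.4 K)/0.01670 = -11200 W
(Negative Q ⇒ heat flows inward; heat gain = 11200 W.)

Q = 11.2 kW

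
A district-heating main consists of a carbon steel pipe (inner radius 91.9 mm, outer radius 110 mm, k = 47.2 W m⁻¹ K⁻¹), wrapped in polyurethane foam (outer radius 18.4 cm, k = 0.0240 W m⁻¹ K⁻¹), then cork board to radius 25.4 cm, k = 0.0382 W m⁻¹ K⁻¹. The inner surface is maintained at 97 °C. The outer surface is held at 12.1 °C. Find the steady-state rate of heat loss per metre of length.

Q' = 17.9 W/m

Resistance network (inner→outer):
  R'_carbon steel = ln(0.110/0.0919)/(2πk) = 0.1798/(2π·47.2) = 6.062×10^-4 m·K/W
  R'_polyurethane foam = ln(0.184/0.110)/(2πk) = 0.5145/(2π·0.0240) = 3.412 m·K/W
  R'_cork board = ln(0.254/0.184)/(2πk) = 0.3224/(2π·0.0382) = 1.343 m·K/W
ΣR = 6.062×10^-4 + 3.412 + 1.343 = 4.756 m·K/W
Q' = ΔT/ΣR = (97 °C − 12.1 °C)/4.756 = 17.9 W/m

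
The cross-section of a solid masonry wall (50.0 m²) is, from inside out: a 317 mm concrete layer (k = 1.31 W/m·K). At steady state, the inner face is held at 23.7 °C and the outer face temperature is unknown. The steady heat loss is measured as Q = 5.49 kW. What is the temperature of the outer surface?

T_out = -2.87 °C

Sum the resistances:
  R_concrete = L/(kA) = 0.317/(1.31·50.0) = 0.004840 K/W
ΣR = 0.004840 K/W
ΔT = Q·ΣR = 5490 × 0.004840 = 26.57 K
Heat flows outward, so T_out = T_in − ΔT = 23.7 − 26.57 = -2.87 °C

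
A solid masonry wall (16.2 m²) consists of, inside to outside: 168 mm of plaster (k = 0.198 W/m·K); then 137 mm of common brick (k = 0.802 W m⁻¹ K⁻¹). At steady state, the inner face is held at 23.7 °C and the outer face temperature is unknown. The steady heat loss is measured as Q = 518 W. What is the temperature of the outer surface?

T_out = -8.89 °C

Series resistances:
  R_plaster = L/(kA) = 0.168/(0.198·16.2) = 0.05238 K/W
  R_common brick = L/(kA) = 0.137/(0.802·16.2) = 0.01054 K/W
ΣR = 0.06292 K/W
ΔT = Q·ΣR = 518 × 0.06292 = 32.59 K
Heat flows outward, so T_out = T_in − ΔT = 23.7 − 32.59 = -8.89 °C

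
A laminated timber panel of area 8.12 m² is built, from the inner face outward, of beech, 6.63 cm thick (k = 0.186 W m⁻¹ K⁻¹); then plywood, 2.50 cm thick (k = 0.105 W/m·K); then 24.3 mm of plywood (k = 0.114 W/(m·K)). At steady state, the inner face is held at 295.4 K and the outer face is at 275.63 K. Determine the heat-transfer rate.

Q = 199 W

Series thermal resistances, inner to outer:
  R_beech = L/(kA) = 0.0663/(0.186·8.12) = 0.04390 K/W
  R_plywood = L/(kA) = 0.0250/(0.105·8.12) = 0.02932 K/W
  R_plywood = L/(kA) = 0.0243/(0.114·8.12) = 0.02625 K/W
ΣR = 0.04390 + 0.02932 + 0.02625 = 0.09947 K/W
Q = ΔT/ΣR = (295.4 K − 275.63 K)/0.09947 = 199 W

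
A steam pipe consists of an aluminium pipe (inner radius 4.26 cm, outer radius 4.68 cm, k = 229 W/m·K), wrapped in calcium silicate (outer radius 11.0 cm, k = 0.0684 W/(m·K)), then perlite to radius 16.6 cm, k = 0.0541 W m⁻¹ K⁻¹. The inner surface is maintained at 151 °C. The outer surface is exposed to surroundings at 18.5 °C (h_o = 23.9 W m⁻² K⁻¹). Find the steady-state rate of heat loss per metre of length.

Series thermal resistances, inner to outer:
  R'_aluminium = ln(0.0468/0.0426)/(2πk) = 0.09403/(2π·229) = 6.535×10^-5 m·K/W
  R'_calcium silicate = ln(0.110/0.0468)/(2πk) = 0.8546/(2π·0.0684) = 1.988 m·K/W
  R'_perlite = ln(0.166/0.110)/(2πk) = 0.4115/(2π·0.0541) = 1.211 m·K/W
  R'_conv,out = 1/(2πr h) = 1/(2π·0.166·23.9) = 0.04012 m·K/W
ΣR = 6.535×10^-5 + 1.988 + 1.211 + 0.04012 = 3.239 m·K/W
Q' = ΔT/ΣR = (151 °C − 18.5 °C)/3.239 = 40.9 W/m

Q' = 40.9 W/m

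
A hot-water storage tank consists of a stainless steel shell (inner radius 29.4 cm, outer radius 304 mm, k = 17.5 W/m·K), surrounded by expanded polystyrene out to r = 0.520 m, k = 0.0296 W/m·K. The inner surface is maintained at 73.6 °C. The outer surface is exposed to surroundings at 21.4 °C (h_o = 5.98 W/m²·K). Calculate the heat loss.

Series thermal resistances, inner to outer:
  R_stainless steel = (1/0.294 − 1/0.304)/(4πk) = 0.1119/(4π·17.5) = 5.088×10^-4 K/W
  R_expanded polystyrene = (1/0.304 − 1/0.520)/(4πk) = 1.366/(4π·0.0296) = 3.673 K/W
  R_conv,out = 1/(4πr²h) = 1/(4π·0.520²·5.98) = 0.04921 K/W
ΣR = 5.088×10^-4 + 3.673 + 0.04921 = 3.723 K/W
Q = ΔT/ΣR = (73.6 °C − 21.4 °C)/3.723 = 14.0 W

Q = 14.0 W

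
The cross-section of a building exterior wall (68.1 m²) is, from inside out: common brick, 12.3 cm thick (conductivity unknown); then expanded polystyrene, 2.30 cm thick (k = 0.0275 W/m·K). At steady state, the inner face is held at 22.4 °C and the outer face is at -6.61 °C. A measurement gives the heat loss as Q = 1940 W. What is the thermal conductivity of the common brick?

k = 0.676 W/m·K

ΣR = ΔT/Q = |22.4 − -6.61|/1940 = 0.01495 K/W
Known resistances:
  R_expanded polystyrene = L/(kA) = 0.0230/(0.0275·68.1) = 0.01228 K/W
R_common brick = ΣR − ΣR_known = 0.01495 − 0.01228 = 0.002670 K/W
L/(kA) = 0.002670 ⇒ k = 0.123/(0.002670·68.1) = 0.676 W/m·K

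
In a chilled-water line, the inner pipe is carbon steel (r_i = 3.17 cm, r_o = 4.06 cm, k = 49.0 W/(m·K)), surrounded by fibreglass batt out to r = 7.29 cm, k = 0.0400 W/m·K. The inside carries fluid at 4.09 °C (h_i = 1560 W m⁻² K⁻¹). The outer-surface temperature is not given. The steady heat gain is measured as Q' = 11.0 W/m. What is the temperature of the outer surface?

Sum the resistances:
  R'_conv,in = 1/(2πr h) = 1/(2π·0.0317·1560) = 0.003218 m·K/W
  R'_carbon steel = ln(0.0406/0.0317)/(2πk) = 0.2475/(2π·49.0) = 8.037×10^-4 m·K/W
  R'_fibreglass batt = ln(0.0729/0.0406)/(2πk) = 0.5853/(2π·0.0400) = 2.329 m·K/W
ΣR = 2.333 m·K/W
ΔT = Q'·ΣR = 11.0 × 2.333 = 25.66 K
Heat flows inward, so T_out = T_in + ΔT = 4.09 + 25.66 = 29.8 °C

T_out = 29.8 °C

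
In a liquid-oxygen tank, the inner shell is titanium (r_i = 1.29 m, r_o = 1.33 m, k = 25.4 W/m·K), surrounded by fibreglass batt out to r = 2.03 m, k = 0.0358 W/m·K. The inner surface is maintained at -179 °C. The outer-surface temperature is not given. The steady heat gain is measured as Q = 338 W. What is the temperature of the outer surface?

T_out = 15.8 °C

Sum the resistances:
  R_titanium = (1/1.29 − 1/1.33)/(4πk) = 0.02331/(4π·25.4) = 7.304×10^-5 K/W
  R_fibreglass batt = (1/1.33 − 1/2.03)/(4πk) = 0.2593/(4π·0.0358) = 0.5763 K/W
ΣR = 0.5764 K/W
ΔT = Q·ΣR = 338 × 0.5764 = 194.8 K
Heat flows inward, so T_out = T_in + ΔT = -179 + 194.8 = 15.8 °C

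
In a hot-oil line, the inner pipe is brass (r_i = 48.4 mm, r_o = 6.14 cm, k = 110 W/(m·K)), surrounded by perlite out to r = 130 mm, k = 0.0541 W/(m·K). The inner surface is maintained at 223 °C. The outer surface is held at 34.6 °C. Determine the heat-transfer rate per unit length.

Resistance network (inner→outer):
  R'_brass = ln(0.0614/0.0484)/(2πk) = 0.2379/(2π·110) = 3.442×10^-4 m·K/W
  R'_perlite = ln(0.130/0.0614)/(2πk) = 0.7501/(2π·0.0541) = 2.207 m·K/W
ΣR = 3.442×10^-4 + 2.207 = 2.207 m·K/W
Q' = ΔT/ΣR = (223 °C − 34.6 °C)/2.207 = 85.4 W/m

Q' = 85.4 W/m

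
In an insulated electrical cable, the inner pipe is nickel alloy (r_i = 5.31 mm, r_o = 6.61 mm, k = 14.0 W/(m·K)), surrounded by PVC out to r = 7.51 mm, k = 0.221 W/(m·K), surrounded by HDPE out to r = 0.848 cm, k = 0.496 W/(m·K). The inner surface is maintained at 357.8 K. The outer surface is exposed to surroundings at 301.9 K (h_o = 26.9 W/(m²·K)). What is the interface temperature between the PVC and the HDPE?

T = 351.4 K

Treat each layer as a resistance in series:
  R'_nickel alloy = ln(0.00661/0.00531)/(2πk) = 0.2190/(2π·14.0) = 0.002490 m·K/W
  R'_PVC = ln(0.00751/0.00661)/(2πk) = 0.1277/(2π·0.221) = 0.09193 m·K/W
  R'_HDPE = ln(0.00848/0.00751)/(2πk) = 0.1215/(2π·0.496) = 0.03898 m·K/W
  R'_conv,out = 1/(2πr h) = 1/(2π·0.00848·26.9) = 0.6977 m·K/W
ΣR = 0.002490 + 0.09193 + 0.03898 + 0.6977 = 0.8311 m·K/W
Q' = ΔT/ΣR = (357.8 K − 301.9 K)/0.8311 = 67.26 W/m
From the inner boundary to the PVC/HDPE interface, ΣR_partial = 0.09442 m·K/W.
T_interface = T_in − Q'·ΣR_partial = 357.8 K − (67.26)(0.09442) = 351.4 K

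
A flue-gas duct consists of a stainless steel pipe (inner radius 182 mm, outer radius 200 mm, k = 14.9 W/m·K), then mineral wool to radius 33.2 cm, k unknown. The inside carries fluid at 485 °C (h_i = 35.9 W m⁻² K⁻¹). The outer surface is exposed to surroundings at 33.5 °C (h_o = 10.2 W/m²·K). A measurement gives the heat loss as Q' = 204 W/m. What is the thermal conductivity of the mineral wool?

ΣR = ΔT/Q' = |485 − 33.5|/204 = 2.213 m·K/W
Known resistances:
  R'_conv,in = 1/(2πr h) = 1/(2π·0.182·35.9) = 0.02436 m·K/W
  R'_stainless steel = ln(0.200/0.182)/(2πk) = 0.09431/(2π·14.9) = 0.001007 m·K/W
  R'_conv,out = 1/(2πr h) = 1/(2π·0.332·10.2) = 0.04700 m·K/W
R_mineral wool = ΣR − ΣR_known = 2.213 − 0.07237 = 2.141 m·K/W
ln(r₂/r₁)/(2πk) = 2.141 ⇒ k = 0.5068/(2π·2.141) = 0.0377 W/m·K

k = 0.0377 W/m·K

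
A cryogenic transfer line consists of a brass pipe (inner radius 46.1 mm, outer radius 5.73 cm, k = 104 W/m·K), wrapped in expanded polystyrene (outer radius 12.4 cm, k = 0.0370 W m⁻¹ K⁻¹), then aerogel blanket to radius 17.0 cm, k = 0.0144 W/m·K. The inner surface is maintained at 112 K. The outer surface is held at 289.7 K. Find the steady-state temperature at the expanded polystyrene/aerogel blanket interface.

Series thermal resistances, inner to outer:
  R'_brass = ln(0.0573/0.0461)/(2πk) = 0.2175/(2π·104) = 3.328×10^-4 m·K/W
  R'_expanded polystyrene = ln(0.124/0.0573)/(2πk) = 0.7720/(2π·0.0370) = 3.321 m·K/W
  R'_aerogel blanket = ln(0.170/0.124)/(2πk) = 0.3155/(2π·0.0144) = 3.487 m·K/W
ΣR = 3.328×10^-4 + 3.321 + 3.487 = 6.808 m·K/W
Q' = ΔT/ΣR = (112 K − 289.7 K)/6.808 = -26.10 W/m
From the inner boundary to the expanded polystyrene/aerogel blanket interface, ΣR_partial = 3.321 m·K/W.
T_interface = T_in − Q'·ΣR_partial = 112 K − (-26.10)(3.321) = 198.7 K

T = 198.7 K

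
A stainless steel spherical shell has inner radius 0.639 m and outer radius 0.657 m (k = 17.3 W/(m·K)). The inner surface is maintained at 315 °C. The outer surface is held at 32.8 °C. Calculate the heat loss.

Q = 4πk·ΔT/(1/r₁ − 1/r₂) = 4π × 17.3 × 282.2 / (1/0.639 − 1/0.657) = 1.43×10^6 W

Q = 1430 kW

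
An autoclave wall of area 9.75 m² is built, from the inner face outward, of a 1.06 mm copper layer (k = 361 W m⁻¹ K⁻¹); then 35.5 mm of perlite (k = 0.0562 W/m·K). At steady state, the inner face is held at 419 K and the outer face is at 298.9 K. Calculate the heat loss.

Q = 1850 W

Resistance network (inner→outer):
  R_copper = L/(kA) = 0.00106/(361·9.75) = 3.012×10^-7 K/W
  R_perlite = L/(kA) = 0.0355/(0.0562·9.75) = 0.06479 K/W
ΣR = 3.012×10^-7 + 0.06479 = 0.06479 K/W
Q = ΔT/ΣR = (419 K − 298.9 K)/0.06479 = 1850 W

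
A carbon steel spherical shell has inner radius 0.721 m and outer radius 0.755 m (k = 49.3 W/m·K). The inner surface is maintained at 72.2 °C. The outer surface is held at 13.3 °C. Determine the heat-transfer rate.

Q = 584 kW

Q = 4πk·ΔT/(1/r₁ − 1/r₂) = 4π × 49.3 × 58.9 / (1/0.721 − 1/0.755) = 5.84×10^5 W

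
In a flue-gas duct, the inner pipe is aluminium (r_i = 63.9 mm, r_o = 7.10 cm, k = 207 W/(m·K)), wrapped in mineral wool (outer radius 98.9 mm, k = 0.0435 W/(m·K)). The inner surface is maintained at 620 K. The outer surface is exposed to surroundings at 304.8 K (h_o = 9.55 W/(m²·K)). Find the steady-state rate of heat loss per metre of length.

Resistance network (inner→outer):
  R'_aluminium = ln(0.0710/0.0639)/(2πk) = 0.1054/(2π·207) = 8.101×10^-5 m·K/W
  R'_mineral wool = ln(0.0989/0.0710)/(2πk) = 0.3314/(2π·0.0435) = 1.213 m·K/W
  R'_conv,out = 1/(2πr h) = 1/(2π·0.0989·9.55) = 0.1685 m·K/W
ΣR = 8.101×10^-5 + 1.213 + 0.1685 = 1.382 m·K/W
Q' = ΔT/ΣR = (620 K − 304.8 K)/1.382 = 228 W/m

Q' = 228 W/m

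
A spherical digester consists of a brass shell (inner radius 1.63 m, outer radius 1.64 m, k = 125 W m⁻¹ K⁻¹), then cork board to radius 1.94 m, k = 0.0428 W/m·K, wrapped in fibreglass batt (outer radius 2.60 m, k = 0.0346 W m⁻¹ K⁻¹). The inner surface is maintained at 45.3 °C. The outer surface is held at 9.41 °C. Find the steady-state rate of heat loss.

Series thermal resistances, inner to outer:
  R_brass = (1/1.63 − 1/1.64)/(4πk) = 0.003741/(4π·125) = 2.381×10^-6 K/W
  R_cork board = (1/1.64 − 1/1.94)/(4πk) = 0.09429/(4π·0.0428) = 0.1753 K/W
  R_fibreglass batt = (1/1.94 − 1/2.60)/(4πk) = 0.1308/(4π·0.0346) = 0.3009 K/W
ΣR = 2.381×10^-6 + 0.1753 + 0.3009 = 0.4762 K/W
Q = ΔT/ΣR = (45.3 °C − 9.41 °C)/0.4762 = 75.4 W

Q = 75.4 W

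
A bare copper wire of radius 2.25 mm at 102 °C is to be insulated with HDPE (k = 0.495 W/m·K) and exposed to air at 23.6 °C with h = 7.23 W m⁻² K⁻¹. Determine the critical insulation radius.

For a cylinder, r_cr = k_ins/h = 0.495/7.23 = 0.0685 m = 6.85 cm

r_cr = 6.85 cm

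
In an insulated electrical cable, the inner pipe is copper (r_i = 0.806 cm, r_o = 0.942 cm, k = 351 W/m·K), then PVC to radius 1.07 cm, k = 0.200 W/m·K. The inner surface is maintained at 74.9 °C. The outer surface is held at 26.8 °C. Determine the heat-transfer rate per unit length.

Q' = 474 W/m

Series thermal resistances, inner to outer:
  R'_copper = ln(0.00942/0.00806)/(2πk) = 0.1559/(2π·351) = 7.070×10^-5 m·K/W
  R'_PVC = ln(0.0107/0.00942)/(2πk) = 0.1274/(2π·0.200) = 0.1014 m·K/W
ΣR = 7.070×10^-5 + 0.1014 = 0.1015 m·K/W
Q' = ΔT/ΣR = (74.9 °C − 26.8 °C)/0.1015 = 474 W/m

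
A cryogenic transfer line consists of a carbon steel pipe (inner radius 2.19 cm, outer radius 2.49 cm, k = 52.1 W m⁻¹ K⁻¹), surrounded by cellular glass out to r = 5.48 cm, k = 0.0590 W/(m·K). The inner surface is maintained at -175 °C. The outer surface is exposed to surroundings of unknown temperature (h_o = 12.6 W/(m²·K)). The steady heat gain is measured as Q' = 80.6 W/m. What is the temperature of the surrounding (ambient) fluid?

T_out = 15.1 °C

Sum the resistances:
  R'_carbon steel = ln(0.0249/0.0219)/(2πk) = 0.1284/(2π·52.1) = 3.922×10^-4 m·K/W
  R'_cellular glass = ln(0.0548/0.0249)/(2πk) = 0.7888/(2π·0.0590) = 2.128 m·K/W
  R'_conv,out = 1/(2πr h) = 1/(2π·0.0548·12.6) = 0.2305 m·K/W
ΣR = 2.359 m·K/W
ΔT = Q'·ΣR = 80.6 × 2.359 = 190.1 K
Heat flows inward, so T_out = T_in + ΔT = -175 + 190.1 = 15.1 °C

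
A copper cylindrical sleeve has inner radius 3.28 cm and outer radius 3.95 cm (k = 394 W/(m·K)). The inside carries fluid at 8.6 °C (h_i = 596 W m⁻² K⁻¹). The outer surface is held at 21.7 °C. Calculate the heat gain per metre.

Q' = 1590 W/m

Treat each layer as a resistance in series:
  R'_conv,in = 1/(2πr h) = 1/(2π·0.0328·596) = 0.008141 m·K/W
  R'_copper = ln(0.0395/0.0328)/(2πk) = 0.1859/(2π·394) = 7.508×10^-5 m·K/W
ΣR = 0.008141 + 7.508×10^-5 = 0.008216 m·K/W
Q' = ΔT/ΣR = (8.6 °C − 21.7 °C)/0.008216 = -1590 W/m
(Negative Q' ⇒ heat flows inward; heat gain = 1590 W/m.)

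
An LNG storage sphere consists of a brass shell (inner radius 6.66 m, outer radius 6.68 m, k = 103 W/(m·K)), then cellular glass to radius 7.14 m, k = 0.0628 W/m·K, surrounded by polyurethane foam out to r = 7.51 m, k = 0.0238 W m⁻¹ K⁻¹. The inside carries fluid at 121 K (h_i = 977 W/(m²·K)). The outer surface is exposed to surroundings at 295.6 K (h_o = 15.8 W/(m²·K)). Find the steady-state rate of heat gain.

Series thermal resistances, inner to outer:
  R_conv,in = 1/(4πr²h) = 1/(4π·6.66²·977) = 1.836×10^-6 K/W
  R_brass = (1/6.66 − 1/6.68)/(4πk) = 4.496×10^-4/(4π·103) = 3.473×10^-7 K/W
  R_cellular glass = (1/6.68 − 1/7.14)/(4πk) = 0.009645/(4π·0.0628) = 0.01222 K/W
  R_polyurethane foam = (1/7.14 − 1/7.51)/(4πk) = 0.006900/(4π·0.0238) = 0.02307 K/W
  R_conv,out = 1/(4πr²h) = 1/(4π·7.51²·15.8) = 8.930×10^-5 K/W
ΣR = 1.836×10^-6 + 3.473×10^-7 + 0.01222 + 0.02307 + 8.930×10^-5 = 0.03538 K/W
Q = ΔT/ΣR = (121 K − 295.6 K)/0.03538 = -4930 W
(Negative Q ⇒ heat flows inward; heat gain = 4930 W.)

Q = 4930 W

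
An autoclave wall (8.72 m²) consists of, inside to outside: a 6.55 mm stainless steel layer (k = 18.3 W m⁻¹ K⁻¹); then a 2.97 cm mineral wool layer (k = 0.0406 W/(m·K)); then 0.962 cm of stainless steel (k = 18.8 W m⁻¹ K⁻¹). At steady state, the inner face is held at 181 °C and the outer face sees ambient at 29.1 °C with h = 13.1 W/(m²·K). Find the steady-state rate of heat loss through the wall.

Q = 1640 W

Series thermal resistances, inner to outer:
  R_stainless steel = L/(kA) = 0.00655/(18.3·8.72) = 4.105×10^-5 K/W
  R_mineral wool = L/(kA) = 0.0297/(0.0406·8.72) = 0.08389 K/W
  R_stainless steel = L/(kA) = 0.00962/(18.8·8.72) = 5.868×10^-5 K/W
  R_conv,out = 1/(hA) = 1/(13.1·8.72) = 0.008754 K/W
ΣR = 4.105×10^-5 + 0.08389 + 5.868×10^-5 + 0.008754 = 0.09274 K/W
Q = ΔT/ΣR = (181 °C − 29.1 °C)/0.09274 = 1640 W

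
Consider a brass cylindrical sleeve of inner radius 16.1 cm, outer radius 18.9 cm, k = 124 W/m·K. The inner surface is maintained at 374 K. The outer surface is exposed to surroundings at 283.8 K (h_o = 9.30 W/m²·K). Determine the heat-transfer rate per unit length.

Q' = 994 W/m

Resistance network (inner→outer):
  R'_brass = ln(0.189/0.161)/(2πk) = 0.1603/(2π·124) = 2.058×10^-4 m·K/W
  R'_conv,out = 1/(2πr h) = 1/(2π·0.189·9.30) = 0.09055 m·K/W
ΣR = 2.058×10^-4 + 0.09055 = 0.09076 m·K/W
Q' = ΔT/ΣR = (374 K − 283.8 K)/0.09076 = 994 W/m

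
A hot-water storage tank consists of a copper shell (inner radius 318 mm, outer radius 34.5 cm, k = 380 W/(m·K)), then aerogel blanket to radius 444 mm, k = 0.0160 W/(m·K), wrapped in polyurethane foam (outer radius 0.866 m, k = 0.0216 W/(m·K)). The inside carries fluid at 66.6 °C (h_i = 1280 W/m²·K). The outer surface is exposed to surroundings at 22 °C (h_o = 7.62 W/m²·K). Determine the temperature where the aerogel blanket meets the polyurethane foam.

Series thermal resistances, inner to outer:
  R_conv,in = 1/(4πr²h) = 1/(4π·0.318²·1280) = 6.148×10^-4 K/W
  R_copper = (1/0.318 − 1/0.345)/(4πk) = 0.2461/(4π·380) = 5.154×10^-5 K/W
  R_aerogel blanket = (1/0.345 − 1/0.444)/(4πk) = 0.6463/(4π·0.0160) = 3.214 K/W
  R_polyurethane foam = (1/0.444 − 1/0.866)/(4πk) = 1.098/(4π·0.0216) = 4.043 K/W
  R_conv,out = 1/(4πr²h) = 1/(4π·0.866²·7.62) = 0.01393 K/W
ΣR = 6.148×10^-4 + 5.154×10^-5 + 3.214 + 4.043 + 0.01393 = 7.272 K/W
Q = ΔT/ΣR = (66.6 °C − 22 °C)/7.272 = 6.133 W
From the inner boundary to the aerogel blanket/polyurethane foam interface, ΣR_partial = 3.215 K/W.
T_interface = T_in − Q·ΣR_partial = 66.6 °C − (6.133)(3.215) = 46.9 °C

T = 46.9 °C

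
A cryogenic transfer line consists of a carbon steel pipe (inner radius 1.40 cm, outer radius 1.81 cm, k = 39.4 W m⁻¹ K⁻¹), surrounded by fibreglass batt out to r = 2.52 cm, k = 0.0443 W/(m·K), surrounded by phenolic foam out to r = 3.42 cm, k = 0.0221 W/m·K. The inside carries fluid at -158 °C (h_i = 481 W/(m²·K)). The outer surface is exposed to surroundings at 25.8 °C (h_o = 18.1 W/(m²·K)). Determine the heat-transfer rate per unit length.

Resistance network (inner→outer):
  R'_conv,in = 1/(2πr h) = 1/(2π·0.0140·481) = 0.02363 m·K/W
  R'_carbon steel = ln(0.0181/0.0140)/(2πk) = 0.2569/(2π·39.4) = 0.001038 m·K/W
  R'_fibreglass batt = ln(0.0252/0.0181)/(2πk) = 0.3309/(2π·0.0443) = 1.189 m·K/W
  R'_phenolic foam = ln(0.0342/0.0252)/(2πk) = 0.3054/(2π·0.0221) = 2.199 m·K/W
  R'_conv,out = 1/(2πr h) = 1/(2π·0.0342·18.1) = 0.2571 m·K/W
ΣR = 0.02363 + 0.001038 + 1.189 + 2.199 + 0.2571 = 3.670 m·K/W
Q' = ΔT/ΣR = (-158 °C − 25.8 °C)/3.670 = -50.1 W/m
(Negative Q' ⇒ heat flows inward; heat gain = 50.1 W/m.)

Q' = 50.1 W/m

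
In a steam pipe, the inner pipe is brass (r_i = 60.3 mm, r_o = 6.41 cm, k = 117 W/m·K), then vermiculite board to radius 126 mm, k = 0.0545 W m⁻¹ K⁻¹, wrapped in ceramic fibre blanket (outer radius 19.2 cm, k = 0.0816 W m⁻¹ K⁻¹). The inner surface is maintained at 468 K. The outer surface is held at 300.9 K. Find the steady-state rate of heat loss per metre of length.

Q' = 59.8 W/m

Series thermal resistances, inner to outer:
  R'_brass = ln(0.0641/0.0603)/(2πk) = 0.06111/(2π·117) = 8.313×10^-5 m·K/W
  R'_vermiculite board = ln(0.126/0.0641)/(2πk) = 0.6758/(2π·0.0545) = 1.974 m·K/W
  R'_ceramic fibre blanket = ln(0.192/0.126)/(2πk) = 0.4212/(2π·0.0816) = 0.8215 m·K/W
ΣR = 8.313×10^-5 + 1.974 + 0.8215 = 2.796 m·K/W
Q' = ΔT/ΣR = (468 K − 300.9 K)/2.796 = 59.8 W/m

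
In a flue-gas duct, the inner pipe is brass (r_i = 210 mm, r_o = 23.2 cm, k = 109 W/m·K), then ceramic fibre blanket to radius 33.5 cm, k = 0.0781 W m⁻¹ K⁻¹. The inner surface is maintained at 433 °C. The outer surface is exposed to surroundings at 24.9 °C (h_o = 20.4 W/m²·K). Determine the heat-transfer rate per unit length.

Series thermal resistances, inner to outer:
  R'_brass = ln(0.232/0.210)/(2πk) = 0.09963/(2π·109) = 1.455×10^-4 m·K/W
  R'_ceramic fibre blanket = ln(0.335/0.232)/(2πk) = 0.3674/(2π·0.0781) = 0.7487 m·K/W
  R'_conv,out = 1/(2πr h) = 1/(2π·0.335·20.4) = 0.02329 m·K/W
ΣR = 1.455×10^-4 + 0.7487 + 0.02329 = 0.7721 m·K/W
Q' = ΔT/ΣR = (433 °C − 24.9 °C)/0.7721 = 529 W/m

Q' = 529 W/m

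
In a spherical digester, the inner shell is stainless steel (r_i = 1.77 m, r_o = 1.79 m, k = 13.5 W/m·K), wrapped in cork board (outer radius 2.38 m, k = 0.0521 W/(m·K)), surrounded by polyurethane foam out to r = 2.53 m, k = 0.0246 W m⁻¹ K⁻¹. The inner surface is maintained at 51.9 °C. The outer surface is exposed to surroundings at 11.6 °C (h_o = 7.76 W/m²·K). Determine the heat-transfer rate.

Resistance network (inner→outer):
  R_stainless steel = (1/1.77 − 1/1.79)/(4πk) = 0.006313/(4π·13.5) = 3.721×10^-5 K/W
  R_cork board = (1/1.79 − 1/2.38)/(4πk) = 0.1385/(4π·0.0521) = 0.2115 K/W
  R_polyurethane foam = (1/2.38 − 1/2.53)/(4πk) = 0.02491/(4π·0.0246) = 0.08058 K/W
  R_conv,out = 1/(4πr²h) = 1/(4π·2.53²·7.76) = 0.001602 K/W
ΣR = 3.721×10^-5 + 0.2115 + 0.08058 + 0.001602 = 0.2937 K/W
Q = ΔT/ΣR = (51.9 °C − 11.6 °C)/0.2937 = 137 W

Q = 137 W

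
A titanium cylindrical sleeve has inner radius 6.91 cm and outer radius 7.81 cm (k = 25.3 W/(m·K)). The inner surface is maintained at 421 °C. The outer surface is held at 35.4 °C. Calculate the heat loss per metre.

Q' = 2πk·ΔT/ln(r₂/r₁) = 2π × 25.3 × 385.6 / ln(0.0781/0.0691) = 5.01×10^5 W/m

Q' = 5.01×10^5 W/m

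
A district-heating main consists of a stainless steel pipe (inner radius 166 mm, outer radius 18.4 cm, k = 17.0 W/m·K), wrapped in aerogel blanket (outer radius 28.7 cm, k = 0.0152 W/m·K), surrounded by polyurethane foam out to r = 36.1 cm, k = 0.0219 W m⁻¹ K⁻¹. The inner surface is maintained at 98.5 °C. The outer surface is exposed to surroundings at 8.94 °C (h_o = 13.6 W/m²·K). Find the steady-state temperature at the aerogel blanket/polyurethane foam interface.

T = 32.9 °C

Resistance network (inner→outer):
  R'_stainless steel = ln(0.184/0.166)/(2πk) = 0.1029/(2π·17.0) = 9.638×10^-4 m·K/W
  R'_aerogel blanket = ln(0.287/0.184)/(2πk) = 0.4445/(2π·0.0152) = 4.655 m·K/W
  R'_polyurethane foam = ln(0.361/0.287)/(2πk) = 0.2294/(2π·0.0219) = 1.667 m·K/W
  R'_conv,out = 1/(2πr h) = 1/(2π·0.361·13.6) = 0.03242 m·K/W
ΣR = 9.638×10^-4 + 4.655 + 1.667 + 0.03242 = 6.355 m·K/W
Q' = ΔT/ΣR = (98.5 °C − 8.94 °C)/6.355 = 14.09 W/m
From the inner boundary to the aerogel blanket/polyurethane foam interface, ΣR_partial = 4.656 m·K/W.
T_interface = T_in − Q'·ΣR_partial = 98.5 °C − (14.09)(4.656) = 32.9 °C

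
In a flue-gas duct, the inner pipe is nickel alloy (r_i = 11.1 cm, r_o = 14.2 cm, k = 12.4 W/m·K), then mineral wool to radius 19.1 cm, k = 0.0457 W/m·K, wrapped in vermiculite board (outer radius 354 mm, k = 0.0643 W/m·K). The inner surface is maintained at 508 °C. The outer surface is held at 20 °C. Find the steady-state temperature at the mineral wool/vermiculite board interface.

T = 311 °C

Treat each layer as a resistance in series:
  R'_nickel alloy = ln(0.142/0.111)/(2πk) = 0.2463/(2π·12.4) = 0.003161 m·K/W
  R'_mineral wool = ln(0.191/0.142)/(2πk) = 0.2964/(2π·0.0457) = 1.032 m·K/W
  R'_vermiculite board = ln(0.354/0.191)/(2πk) = 0.6170/(2π·0.0643) = 1.527 m·K/W
ΣR = 0.003161 + 1.032 + 1.527 = 2.562 m·K/W
Q' = ΔT/ΣR = (508 °C − 20 °C)/2.562 = 190.5 W/m
From the inner boundary to the mineral wool/vermiculite board interface, ΣR_partial = 1.035 m·K/W.
T_interface = T_in − Q'·ΣR_partial = 508 °C − (190.5)(1.035) = 311 °C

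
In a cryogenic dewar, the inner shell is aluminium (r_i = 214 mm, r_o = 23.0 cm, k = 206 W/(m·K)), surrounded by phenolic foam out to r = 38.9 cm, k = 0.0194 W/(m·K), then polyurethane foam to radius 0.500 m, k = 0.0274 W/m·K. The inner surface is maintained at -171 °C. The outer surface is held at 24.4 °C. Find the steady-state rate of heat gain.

Q = 21.8 W

Series thermal resistances, inner to outer:
  R_aluminium = (1/0.214 − 1/0.230)/(4πk) = 0.3251/(4π·206) = 1.256×10^-4 K/W
  R_phenolic foam = (1/0.230 − 1/0.389)/(4πk) = 1.777/(4π·0.0194) = 7.290 K/W
  R_polyurethane foam = (1/0.389 − 1/0.500)/(4πk) = 0.5707/(4π·0.0274) = 1.657 K/W
ΣR = 1.256×10^-4 + 7.290 + 1.657 = 8.947 K/W
Q = ΔT/ΣR = (-171 °C − 24.4 °C)/8.947 = -21.8 W
(Negative Q ⇒ heat flows inward; heat gain = 21.8 W.)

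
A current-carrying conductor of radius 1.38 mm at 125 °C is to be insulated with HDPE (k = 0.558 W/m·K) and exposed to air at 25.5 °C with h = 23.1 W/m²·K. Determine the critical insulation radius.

For a cylinder, r_cr = k_ins/h = 0.558/23.1 = 0.0242 m = 2.42 cm

r_cr = 2.42 cm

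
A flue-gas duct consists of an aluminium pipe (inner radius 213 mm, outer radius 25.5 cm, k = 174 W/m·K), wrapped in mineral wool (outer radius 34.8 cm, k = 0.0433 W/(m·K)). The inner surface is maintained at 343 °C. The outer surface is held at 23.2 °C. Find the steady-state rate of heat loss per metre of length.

Treat each layer as a resistance in series:
  R'_aluminium = ln(0.255/0.213)/(2πk) = 0.1800/(2π·174) = 1.646×10^-4 m·K/W
  R'_mineral wool = ln(0.348/0.255)/(2πk) = 0.3109/(2π·0.0433) = 1.143 m·K/W
ΣR = 1.646×10^-4 + 1.143 = 1.143 m·K/W
Q' = ΔT/ΣR = (343 °C − 23.2 °C)/1.143 = 280 W/m

Q' = 280 W/m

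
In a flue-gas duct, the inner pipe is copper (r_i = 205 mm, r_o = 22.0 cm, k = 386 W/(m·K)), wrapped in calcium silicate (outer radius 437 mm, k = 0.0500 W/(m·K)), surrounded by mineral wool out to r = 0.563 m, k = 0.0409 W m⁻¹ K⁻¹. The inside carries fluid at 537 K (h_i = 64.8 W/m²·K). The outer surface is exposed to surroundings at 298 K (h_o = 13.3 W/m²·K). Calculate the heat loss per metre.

Treat each layer as a resistance in series:
  R'_conv,in = 1/(2πr h) = 1/(2π·0.205·64.8) = 0.01198 m·K/W
  R'_copper = ln(0.220/0.205)/(2πk) = 0.07062/(2π·386) = 2.912×10^-5 m·K/W
  R'_calcium silicate = ln(0.437/0.220)/(2πk) = 0.6863/(2π·0.0500) = 2.185 m·K/W
  R'_mineral wool = ln(0.563/0.437)/(2πk) = 0.2533/(2π·0.0409) = 0.9859 m·K/W
  R'_conv,out = 1/(2πr h) = 1/(2π·0.563·13.3) = 0.02125 m·K/W
ΣR = 0.01198 + 2.912×10^-5 + 2.185 + 0.9859 + 0.02125 = 3.204 m·K/W
Q' = ΔT/ΣR = (537 K − 298 K)/3.204 = 74.6 W/m

Q' = 74.6 W/m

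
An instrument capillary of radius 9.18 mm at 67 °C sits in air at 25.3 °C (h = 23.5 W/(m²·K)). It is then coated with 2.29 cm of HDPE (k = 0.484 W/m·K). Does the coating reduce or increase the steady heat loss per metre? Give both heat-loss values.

increases: 56.5 → 67.0 W/m

Critical radius for a cylinder: r_cr = k/h = 0.0206 m = 2.06 cm.
Outer radius after coating: r₂ = 0.00918 + 0.0229 = 0.03208 m.
r₁ < r_cr < r₂: heat loss rises to a maximum at r_cr then falls. Whether the coating helps depends on whether Q(r₂) has dropped back below Q(r₁).
Bare: R = 1/(2πr₁h) = 0.7378 m·K/W; Q = 41.7/0.7378 = 56.5 W/m.
Coated: R = R_cond + R_conv = 0.6226 m·K/W; Q = 41.7/0.6226 = 67.0 W/m.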